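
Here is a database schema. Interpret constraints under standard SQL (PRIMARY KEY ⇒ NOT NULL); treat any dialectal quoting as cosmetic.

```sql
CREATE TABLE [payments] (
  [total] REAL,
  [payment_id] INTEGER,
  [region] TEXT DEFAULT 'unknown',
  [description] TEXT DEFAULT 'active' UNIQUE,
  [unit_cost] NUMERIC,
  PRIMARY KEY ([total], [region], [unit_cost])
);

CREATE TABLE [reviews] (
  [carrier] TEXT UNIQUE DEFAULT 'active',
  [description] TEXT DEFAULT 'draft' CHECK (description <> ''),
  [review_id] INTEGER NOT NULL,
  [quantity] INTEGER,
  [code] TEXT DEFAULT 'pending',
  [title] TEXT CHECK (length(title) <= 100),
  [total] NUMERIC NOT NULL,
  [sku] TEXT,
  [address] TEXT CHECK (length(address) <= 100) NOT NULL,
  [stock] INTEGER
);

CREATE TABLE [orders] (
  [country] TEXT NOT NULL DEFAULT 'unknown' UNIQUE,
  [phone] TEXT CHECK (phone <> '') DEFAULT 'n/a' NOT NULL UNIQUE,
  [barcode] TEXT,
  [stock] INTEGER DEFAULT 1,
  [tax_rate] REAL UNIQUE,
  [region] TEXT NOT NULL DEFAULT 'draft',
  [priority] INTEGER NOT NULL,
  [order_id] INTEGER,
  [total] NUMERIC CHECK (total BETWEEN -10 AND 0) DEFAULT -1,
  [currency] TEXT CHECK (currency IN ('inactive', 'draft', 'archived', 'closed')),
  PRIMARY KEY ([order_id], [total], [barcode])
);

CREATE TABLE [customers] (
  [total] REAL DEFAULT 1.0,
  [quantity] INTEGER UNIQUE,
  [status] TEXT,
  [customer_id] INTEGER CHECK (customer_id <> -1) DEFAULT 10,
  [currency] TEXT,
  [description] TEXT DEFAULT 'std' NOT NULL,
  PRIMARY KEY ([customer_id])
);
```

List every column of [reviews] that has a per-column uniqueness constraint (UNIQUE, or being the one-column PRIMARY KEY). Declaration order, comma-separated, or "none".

carrier

- carrier: declared UNIQUE → unique.
- description: no UNIQUE or single-column PK constraint.
- review_id: no UNIQUE or single-column PK constraint.
- quantity: no UNIQUE or single-column PK constraint.
- code: no UNIQUE or single-column PK constraint.
- title: no UNIQUE or single-column PK constraint.
- total: no UNIQUE or single-column PK constraint.
- sku: no UNIQUE or single-column PK constraint.
- address: no UNIQUE or single-column PK constraint.
- stock: no UNIQUE or single-column PK constraint.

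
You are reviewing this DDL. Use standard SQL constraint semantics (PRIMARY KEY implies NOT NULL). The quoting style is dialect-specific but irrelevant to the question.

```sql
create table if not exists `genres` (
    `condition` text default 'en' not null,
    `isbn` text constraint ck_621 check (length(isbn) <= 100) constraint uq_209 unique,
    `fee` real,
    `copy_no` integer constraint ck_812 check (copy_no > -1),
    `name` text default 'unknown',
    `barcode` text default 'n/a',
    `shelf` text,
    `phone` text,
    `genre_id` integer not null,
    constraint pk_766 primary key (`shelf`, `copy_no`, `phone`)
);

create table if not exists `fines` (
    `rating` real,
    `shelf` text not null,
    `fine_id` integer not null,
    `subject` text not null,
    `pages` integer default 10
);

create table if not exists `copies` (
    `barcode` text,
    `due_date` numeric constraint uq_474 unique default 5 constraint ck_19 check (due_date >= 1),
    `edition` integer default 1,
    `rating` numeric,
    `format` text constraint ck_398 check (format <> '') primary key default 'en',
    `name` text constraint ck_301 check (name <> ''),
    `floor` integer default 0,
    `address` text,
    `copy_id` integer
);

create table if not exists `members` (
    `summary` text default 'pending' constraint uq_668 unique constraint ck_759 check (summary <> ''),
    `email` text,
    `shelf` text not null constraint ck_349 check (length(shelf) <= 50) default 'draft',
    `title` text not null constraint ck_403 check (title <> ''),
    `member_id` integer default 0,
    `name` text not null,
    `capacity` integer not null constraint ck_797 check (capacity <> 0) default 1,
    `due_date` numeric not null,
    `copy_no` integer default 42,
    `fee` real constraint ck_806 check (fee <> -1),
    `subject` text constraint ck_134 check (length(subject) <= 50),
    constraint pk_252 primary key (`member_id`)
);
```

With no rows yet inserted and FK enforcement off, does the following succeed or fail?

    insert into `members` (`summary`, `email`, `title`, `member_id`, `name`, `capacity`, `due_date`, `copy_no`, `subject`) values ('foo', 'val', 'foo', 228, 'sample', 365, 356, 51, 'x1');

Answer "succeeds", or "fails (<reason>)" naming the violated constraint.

NOT NULL columns: capacity is supplied; due_date is supplied; member_id is supplied; name is supplied; shelf defaults to 'draft'; title is supplied.
CHECK constraints: 'foo' satisfies (summary <> ''); 'foo' satisfies (title <> ''); 365 satisfies (capacity <> 0); 'x1' satisfies (length(subject) <= 50).
No constraint is violated.

succeeds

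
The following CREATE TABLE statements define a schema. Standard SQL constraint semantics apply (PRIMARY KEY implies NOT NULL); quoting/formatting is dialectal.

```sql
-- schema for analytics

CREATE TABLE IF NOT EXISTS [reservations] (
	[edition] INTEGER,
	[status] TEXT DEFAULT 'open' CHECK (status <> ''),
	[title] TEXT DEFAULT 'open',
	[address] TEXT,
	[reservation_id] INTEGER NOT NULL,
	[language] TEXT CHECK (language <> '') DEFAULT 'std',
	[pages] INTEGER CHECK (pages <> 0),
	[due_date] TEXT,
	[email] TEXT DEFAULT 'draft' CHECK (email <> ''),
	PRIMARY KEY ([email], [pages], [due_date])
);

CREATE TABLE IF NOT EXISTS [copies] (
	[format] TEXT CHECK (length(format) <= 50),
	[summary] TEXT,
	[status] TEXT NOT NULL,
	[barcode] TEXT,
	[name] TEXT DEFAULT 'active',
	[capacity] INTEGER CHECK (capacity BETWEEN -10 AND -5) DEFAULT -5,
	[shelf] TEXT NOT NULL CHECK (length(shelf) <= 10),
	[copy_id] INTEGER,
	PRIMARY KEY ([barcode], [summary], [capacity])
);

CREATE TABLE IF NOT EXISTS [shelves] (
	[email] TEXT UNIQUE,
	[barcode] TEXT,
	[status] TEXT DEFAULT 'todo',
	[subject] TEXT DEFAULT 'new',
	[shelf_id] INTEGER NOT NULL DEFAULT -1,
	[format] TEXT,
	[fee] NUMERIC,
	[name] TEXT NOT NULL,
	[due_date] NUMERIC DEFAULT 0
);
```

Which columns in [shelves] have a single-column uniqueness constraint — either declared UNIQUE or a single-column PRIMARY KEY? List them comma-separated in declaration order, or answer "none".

email

- email: declared UNIQUE → unique.
- barcode: no UNIQUE or single-column PK constraint.
- status: no UNIQUE or single-column PK constraint.
- subject: no UNIQUE or single-column PK constraint.
- shelf_id: no UNIQUE or single-column PK constraint.
- format: no UNIQUE or single-column PK constraint.
- fee: no UNIQUE or single-column PK constraint.
- name: no UNIQUE or single-column PK constraint.
- due_date: no UNIQUE or single-column PK constraint.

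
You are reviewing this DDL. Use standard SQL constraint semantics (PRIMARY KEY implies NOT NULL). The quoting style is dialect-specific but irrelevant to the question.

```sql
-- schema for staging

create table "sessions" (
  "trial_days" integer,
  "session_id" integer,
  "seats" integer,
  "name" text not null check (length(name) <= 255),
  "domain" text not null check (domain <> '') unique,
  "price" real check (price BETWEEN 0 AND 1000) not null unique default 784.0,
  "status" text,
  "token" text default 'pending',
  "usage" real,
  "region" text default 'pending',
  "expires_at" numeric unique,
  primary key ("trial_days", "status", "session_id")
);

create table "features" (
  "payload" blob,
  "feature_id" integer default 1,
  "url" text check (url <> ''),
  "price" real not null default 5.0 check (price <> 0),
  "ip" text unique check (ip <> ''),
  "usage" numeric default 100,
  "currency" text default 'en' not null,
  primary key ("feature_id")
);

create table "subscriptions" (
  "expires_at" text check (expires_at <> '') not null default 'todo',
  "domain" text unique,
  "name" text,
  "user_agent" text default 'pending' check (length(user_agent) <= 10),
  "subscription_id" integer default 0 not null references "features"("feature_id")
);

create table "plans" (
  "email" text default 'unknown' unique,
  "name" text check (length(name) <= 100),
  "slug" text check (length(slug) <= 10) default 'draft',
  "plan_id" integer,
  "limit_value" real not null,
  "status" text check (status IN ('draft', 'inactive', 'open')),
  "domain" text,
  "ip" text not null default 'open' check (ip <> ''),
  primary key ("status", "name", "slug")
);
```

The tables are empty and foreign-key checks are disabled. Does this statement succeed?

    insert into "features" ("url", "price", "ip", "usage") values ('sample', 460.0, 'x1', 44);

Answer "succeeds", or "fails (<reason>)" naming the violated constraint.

succeeds

NOT NULL columns: currency defaults to 'en'; feature_id defaults to 1; price is supplied.
CHECK constraints: 'sample' satisfies (url <> ''); 460.0 satisfies (price <> 0); 'x1' satisfies (ip <> '').
No constraint is violated.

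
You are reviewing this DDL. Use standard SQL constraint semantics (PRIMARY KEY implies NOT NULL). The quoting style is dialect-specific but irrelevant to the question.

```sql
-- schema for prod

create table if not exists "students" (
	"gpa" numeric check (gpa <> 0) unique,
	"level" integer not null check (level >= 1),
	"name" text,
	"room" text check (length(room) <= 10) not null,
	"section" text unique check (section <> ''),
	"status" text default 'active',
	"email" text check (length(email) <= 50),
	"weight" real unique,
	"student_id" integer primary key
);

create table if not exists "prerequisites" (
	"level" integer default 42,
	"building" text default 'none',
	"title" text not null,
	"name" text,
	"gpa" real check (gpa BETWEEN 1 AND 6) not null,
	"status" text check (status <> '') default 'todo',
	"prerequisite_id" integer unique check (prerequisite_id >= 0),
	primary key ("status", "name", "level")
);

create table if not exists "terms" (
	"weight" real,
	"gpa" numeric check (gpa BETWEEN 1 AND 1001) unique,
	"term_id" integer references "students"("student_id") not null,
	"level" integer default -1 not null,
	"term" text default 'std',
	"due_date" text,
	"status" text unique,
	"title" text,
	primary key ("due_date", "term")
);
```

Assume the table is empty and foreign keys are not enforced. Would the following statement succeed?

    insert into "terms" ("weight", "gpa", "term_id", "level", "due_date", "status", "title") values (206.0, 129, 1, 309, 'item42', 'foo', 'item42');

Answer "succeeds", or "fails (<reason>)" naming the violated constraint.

succeeds

NOT NULL columns: due_date is supplied; level is supplied; term defaults to 'std'; term_id is supplied.
CHECK constraints: 129 satisfies (gpa BETWEEN 1 AND 1001).
No constraint is violated.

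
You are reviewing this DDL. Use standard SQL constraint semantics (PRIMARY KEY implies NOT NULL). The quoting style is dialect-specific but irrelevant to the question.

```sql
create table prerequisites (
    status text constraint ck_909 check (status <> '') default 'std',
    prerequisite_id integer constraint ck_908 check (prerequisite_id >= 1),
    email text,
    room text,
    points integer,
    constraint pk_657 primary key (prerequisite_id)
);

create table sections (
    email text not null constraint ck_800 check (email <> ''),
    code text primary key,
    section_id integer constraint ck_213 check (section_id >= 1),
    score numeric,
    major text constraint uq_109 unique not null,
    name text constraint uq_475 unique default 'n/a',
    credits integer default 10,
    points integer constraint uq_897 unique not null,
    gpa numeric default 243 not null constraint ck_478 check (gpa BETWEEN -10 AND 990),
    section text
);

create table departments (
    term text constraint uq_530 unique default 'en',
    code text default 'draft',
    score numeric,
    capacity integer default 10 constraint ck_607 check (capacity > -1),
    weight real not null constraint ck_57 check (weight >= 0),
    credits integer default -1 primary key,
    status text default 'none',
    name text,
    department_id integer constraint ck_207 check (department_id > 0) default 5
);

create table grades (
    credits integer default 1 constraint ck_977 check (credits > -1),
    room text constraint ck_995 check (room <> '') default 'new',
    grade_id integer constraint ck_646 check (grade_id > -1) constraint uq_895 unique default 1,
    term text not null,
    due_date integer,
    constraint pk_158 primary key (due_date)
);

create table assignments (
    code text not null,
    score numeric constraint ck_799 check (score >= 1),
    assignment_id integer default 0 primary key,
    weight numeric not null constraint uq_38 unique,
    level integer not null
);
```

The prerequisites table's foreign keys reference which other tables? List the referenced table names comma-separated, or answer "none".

No column in prerequisites has a REFERENCES clause.

none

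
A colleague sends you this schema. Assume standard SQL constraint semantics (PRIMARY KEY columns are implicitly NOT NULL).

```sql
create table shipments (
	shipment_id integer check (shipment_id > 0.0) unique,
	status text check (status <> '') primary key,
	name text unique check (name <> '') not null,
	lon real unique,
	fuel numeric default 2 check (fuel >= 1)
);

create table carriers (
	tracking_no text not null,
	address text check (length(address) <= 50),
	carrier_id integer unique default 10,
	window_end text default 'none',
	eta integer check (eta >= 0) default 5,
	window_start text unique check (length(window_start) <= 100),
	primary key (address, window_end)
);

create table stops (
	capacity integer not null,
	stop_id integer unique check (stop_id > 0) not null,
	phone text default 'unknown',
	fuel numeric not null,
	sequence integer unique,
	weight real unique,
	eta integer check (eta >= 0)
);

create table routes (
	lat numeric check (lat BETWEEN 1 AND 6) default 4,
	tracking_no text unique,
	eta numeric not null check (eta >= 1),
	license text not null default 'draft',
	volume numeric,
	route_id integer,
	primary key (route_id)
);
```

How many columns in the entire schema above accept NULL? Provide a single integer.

shipments: 3 nullable (shipment_id, lon, fuel — PK (status) and explicit NOT NULL columns excluded).
carriers: 3 nullable (carrier_id, eta, window_start — PK (address, window_end) and explicit NOT NULL columns excluded).
stops: 4 nullable (phone, sequence, weight, eta — PK none and explicit NOT NULL columns excluded).
routes: 3 nullable (lat, tracking_no, volume — PK (route_id) and explicit NOT NULL columns excluded).
Total: 3 + 3 + 4 + 3 = 13.

13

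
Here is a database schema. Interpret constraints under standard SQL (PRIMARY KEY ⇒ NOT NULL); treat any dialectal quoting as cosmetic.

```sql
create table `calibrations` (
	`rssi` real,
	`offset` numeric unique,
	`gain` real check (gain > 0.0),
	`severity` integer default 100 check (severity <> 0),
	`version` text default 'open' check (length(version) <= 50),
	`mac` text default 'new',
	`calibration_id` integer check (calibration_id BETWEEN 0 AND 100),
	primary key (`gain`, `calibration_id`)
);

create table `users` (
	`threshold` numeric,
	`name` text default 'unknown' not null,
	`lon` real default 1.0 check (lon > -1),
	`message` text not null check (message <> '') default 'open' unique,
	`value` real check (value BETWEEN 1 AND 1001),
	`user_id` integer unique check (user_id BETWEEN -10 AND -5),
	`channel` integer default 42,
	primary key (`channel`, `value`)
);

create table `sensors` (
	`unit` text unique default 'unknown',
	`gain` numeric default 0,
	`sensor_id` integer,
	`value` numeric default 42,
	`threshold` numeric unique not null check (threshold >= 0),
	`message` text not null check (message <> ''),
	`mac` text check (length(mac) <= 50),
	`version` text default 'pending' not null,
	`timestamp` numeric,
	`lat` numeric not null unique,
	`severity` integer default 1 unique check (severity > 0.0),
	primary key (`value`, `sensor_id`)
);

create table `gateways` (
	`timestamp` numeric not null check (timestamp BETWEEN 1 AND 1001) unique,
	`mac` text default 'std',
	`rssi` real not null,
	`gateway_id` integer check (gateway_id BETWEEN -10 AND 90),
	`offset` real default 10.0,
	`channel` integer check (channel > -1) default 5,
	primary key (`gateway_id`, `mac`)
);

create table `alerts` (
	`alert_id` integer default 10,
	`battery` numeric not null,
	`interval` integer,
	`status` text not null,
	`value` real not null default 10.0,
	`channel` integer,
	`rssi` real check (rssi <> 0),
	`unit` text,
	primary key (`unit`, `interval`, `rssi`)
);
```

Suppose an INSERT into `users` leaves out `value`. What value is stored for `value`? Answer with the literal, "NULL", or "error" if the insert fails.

value has no DEFAULT clause.
Omitting it would insert NULL, but it is part of the PRIMARY KEY, so the INSERT fails.

error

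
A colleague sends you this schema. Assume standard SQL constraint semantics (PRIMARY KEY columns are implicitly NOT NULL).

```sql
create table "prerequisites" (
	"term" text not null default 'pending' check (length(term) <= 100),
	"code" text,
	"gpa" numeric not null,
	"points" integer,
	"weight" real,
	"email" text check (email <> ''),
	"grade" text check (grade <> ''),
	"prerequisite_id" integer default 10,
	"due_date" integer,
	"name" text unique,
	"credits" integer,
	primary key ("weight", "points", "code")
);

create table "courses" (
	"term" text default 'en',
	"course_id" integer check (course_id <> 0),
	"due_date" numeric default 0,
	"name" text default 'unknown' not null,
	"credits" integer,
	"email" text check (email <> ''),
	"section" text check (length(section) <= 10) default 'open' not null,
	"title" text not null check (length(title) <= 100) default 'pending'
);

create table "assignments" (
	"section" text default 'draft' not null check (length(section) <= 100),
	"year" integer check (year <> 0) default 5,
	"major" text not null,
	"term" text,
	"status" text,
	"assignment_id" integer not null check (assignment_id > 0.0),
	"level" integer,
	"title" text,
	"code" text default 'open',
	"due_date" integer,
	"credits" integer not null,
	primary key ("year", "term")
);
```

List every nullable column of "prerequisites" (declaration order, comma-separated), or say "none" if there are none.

email, grade, prerequisite_id, due_date, name, credits

- term: declared NOT NULL → not nullable.
- code: part of the PRIMARY KEY, which implies NOT NULL → not nullable.
- gpa: declared NOT NULL → not nullable.
- points: part of the PRIMARY KEY, which implies NOT NULL → not nullable.
- weight: part of the PRIMARY KEY, which implies NOT NULL → not nullable.
- email: CHECK does not forbid NULL (a CHECK constraint passes when its expression is NULL) → nullable.
- grade: CHECK does not forbid NULL (a CHECK constraint passes when its expression is NULL) → nullable.
- prerequisite_id: DEFAULT only fills an omitted column; an explicit NULL is still allowed → nullable.
- due_date: no NOT NULL constraint applies → nullable.
- name: UNIQUE does not imply NOT NULL → nullable.
- credits: no NOT NULL constraint applies → nullable.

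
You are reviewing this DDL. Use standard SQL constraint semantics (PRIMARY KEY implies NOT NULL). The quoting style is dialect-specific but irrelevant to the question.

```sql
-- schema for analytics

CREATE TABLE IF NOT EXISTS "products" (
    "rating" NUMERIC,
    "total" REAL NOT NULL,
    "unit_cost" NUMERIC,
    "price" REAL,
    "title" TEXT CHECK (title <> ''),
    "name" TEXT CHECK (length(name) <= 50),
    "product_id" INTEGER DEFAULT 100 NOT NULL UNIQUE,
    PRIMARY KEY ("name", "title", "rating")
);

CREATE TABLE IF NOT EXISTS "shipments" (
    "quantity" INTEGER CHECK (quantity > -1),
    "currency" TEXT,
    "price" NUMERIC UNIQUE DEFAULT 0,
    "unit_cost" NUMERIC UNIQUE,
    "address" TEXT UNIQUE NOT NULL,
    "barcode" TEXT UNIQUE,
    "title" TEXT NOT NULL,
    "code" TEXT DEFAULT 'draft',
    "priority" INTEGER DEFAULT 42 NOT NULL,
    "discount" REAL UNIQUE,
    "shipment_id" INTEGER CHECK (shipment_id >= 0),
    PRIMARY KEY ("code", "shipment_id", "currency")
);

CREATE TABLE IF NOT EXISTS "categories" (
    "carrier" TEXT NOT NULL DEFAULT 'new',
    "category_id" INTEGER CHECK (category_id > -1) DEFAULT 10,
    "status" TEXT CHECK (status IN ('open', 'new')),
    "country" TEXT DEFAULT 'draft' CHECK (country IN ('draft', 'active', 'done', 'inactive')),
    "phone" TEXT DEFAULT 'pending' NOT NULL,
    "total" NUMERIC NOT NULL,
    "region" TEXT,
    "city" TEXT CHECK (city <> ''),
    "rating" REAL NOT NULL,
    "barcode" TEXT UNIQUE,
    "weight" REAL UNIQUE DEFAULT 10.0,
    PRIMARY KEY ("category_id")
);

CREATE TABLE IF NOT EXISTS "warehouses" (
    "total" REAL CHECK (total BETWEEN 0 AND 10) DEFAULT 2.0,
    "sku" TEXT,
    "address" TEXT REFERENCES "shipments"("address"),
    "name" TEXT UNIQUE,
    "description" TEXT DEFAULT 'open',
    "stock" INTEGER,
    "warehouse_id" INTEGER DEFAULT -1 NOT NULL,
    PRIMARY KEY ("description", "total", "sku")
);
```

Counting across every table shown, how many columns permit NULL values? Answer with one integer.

16

products: 2 nullable (unit_cost, price — PK (name, title, rating) and explicit NOT NULL columns excluded).
shipments: 5 nullable (quantity, price, unit_cost, barcode, discount — PK (code, shipment_id, currency) and explicit NOT NULL columns excluded).
categories: 6 nullable (status, country, region, city, barcode, weight — PK (category_id) and explicit NOT NULL columns excluded).
warehouses: 3 nullable (address, name, stock — PK (description, total, sku) and explicit NOT NULL columns excluded).
Total: 2 + 5 + 6 + 3 = 16.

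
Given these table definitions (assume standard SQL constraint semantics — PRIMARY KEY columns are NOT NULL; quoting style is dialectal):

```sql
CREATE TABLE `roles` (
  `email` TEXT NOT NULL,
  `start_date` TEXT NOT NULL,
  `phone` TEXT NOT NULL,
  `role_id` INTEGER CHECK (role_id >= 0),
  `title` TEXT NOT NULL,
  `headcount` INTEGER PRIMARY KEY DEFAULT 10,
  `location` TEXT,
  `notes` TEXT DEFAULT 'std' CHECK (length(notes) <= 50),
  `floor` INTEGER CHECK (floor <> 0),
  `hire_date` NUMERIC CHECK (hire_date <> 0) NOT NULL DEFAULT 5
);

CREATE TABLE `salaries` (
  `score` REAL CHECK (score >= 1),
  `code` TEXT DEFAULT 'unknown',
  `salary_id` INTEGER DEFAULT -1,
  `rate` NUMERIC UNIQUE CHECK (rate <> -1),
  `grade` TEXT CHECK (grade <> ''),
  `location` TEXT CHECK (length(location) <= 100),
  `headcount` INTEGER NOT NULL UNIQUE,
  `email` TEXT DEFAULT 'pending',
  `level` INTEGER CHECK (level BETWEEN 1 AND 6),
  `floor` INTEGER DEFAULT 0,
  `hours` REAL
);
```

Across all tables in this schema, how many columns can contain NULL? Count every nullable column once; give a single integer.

14

roles: 4 nullable (role_id, location, notes, floor — PK (headcount) and explicit NOT NULL columns excluded).
salaries: 10 nullable (score, code, salary_id, rate, grade, location, email, level, floor, hours — PK none and explicit NOT NULL columns excluded).
Total: 4 + 10 = 14.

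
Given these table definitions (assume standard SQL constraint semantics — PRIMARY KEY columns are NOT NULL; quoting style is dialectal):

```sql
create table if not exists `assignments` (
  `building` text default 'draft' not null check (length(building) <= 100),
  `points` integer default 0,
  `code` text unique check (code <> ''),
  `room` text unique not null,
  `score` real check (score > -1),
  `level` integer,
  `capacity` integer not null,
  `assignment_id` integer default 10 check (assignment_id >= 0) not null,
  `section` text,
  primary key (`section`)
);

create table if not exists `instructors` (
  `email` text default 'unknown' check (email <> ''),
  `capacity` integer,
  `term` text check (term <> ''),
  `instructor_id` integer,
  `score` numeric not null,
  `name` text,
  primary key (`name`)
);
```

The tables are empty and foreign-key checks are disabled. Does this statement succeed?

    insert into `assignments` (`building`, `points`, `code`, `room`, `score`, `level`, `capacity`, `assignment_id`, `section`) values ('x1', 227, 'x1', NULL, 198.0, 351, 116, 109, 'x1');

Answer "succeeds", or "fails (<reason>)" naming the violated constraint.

room is explicitly set to NULL, but room is declared NOT NULL.

fails (NOT NULL on room)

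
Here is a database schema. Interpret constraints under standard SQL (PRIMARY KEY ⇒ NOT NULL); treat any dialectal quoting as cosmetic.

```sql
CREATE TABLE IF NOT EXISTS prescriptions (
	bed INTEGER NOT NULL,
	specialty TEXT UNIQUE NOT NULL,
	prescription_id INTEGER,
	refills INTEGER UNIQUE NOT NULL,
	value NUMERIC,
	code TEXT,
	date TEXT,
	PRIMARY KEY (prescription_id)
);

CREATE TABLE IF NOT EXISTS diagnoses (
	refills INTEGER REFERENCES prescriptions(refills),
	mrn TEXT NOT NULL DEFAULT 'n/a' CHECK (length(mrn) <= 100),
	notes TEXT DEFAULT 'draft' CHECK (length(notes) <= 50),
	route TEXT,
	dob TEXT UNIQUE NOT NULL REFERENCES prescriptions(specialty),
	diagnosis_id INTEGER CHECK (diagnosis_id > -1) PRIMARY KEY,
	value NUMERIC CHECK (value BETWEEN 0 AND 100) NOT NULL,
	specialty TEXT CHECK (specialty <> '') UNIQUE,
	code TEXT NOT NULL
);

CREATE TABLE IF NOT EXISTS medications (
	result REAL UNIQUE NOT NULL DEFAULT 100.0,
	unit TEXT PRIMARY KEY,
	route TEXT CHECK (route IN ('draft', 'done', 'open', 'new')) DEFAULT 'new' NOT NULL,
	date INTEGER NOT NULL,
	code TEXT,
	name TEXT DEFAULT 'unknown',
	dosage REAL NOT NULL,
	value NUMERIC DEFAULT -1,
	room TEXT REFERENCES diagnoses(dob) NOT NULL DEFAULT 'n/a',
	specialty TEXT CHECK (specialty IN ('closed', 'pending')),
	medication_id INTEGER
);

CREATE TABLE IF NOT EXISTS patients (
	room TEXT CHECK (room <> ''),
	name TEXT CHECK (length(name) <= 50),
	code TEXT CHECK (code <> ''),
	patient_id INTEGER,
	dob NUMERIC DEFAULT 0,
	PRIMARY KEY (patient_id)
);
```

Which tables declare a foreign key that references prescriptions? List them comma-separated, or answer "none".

diagnoses

- diagnoses.refills references prescriptions(refills).
- diagnoses.dob references prescriptions(specialty).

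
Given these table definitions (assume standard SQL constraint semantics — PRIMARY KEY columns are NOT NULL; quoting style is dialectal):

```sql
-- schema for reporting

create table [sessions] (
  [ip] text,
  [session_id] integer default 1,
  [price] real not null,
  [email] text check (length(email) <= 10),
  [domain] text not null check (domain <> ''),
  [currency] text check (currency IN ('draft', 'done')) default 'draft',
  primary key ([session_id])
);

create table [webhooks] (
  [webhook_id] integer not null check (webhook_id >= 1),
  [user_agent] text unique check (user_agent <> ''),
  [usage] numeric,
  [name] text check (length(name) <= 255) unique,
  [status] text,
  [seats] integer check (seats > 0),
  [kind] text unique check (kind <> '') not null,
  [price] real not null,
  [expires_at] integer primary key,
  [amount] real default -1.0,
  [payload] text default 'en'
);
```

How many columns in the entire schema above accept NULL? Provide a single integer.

sessions: 3 nullable (ip, email, currency — PK (session_id) and explicit NOT NULL columns excluded).
webhooks: 7 nullable (user_agent, usage, name, status, seats, amount, payload — PK (expires_at) and explicit NOT NULL columns excluded).
Total: 3 + 7 = 10.

10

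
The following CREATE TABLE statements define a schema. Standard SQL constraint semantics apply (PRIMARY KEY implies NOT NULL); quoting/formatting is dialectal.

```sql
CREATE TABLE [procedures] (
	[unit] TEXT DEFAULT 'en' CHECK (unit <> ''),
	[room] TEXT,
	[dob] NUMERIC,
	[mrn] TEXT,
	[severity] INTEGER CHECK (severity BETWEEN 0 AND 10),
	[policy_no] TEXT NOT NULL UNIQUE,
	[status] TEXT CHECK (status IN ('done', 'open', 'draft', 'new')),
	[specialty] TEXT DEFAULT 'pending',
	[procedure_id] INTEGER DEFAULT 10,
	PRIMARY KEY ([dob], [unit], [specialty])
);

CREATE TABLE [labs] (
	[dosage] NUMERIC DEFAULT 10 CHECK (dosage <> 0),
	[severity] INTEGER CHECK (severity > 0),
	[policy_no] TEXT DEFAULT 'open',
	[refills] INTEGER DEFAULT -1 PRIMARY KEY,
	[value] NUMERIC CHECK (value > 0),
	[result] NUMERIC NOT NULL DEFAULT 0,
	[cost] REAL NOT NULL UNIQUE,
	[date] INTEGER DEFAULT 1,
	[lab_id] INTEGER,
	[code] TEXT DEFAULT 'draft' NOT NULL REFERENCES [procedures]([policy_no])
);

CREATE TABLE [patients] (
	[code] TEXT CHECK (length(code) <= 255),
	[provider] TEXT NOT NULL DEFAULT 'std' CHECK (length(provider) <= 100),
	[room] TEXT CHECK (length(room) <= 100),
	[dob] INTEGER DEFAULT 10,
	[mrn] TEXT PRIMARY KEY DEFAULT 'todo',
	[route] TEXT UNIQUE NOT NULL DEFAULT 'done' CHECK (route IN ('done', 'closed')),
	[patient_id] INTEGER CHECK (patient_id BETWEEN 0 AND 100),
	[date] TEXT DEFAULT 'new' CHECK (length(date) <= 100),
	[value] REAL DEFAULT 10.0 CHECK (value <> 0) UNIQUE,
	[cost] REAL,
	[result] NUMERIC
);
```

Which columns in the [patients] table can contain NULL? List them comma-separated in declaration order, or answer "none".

code, room, dob, patient_id, date, value, cost, result

- code: CHECK does not forbid NULL (a CHECK constraint passes when its expression is NULL) → nullable.
- provider: declared NOT NULL → not nullable.
- room: CHECK does not forbid NULL (a CHECK constraint passes when its expression is NULL) → nullable.
- dob: DEFAULT only fills an omitted column; an explicit NULL is still allowed → nullable.
- mrn: part of the PRIMARY KEY, which implies NOT NULL → not nullable.
- route: declared NOT NULL → not nullable.
- patient_id: CHECK does not forbid NULL (a CHECK constraint passes when its expression is NULL) → nullable.
- date: CHECK does not forbid NULL (a CHECK constraint passes when its expression is NULL) → nullable.
- value: CHECK does not forbid NULL (a CHECK constraint passes when its expression is NULL) → nullable.
- cost: no NOT NULL constraint applies → nullable.
- result: no NOT NULL constraint applies → nullable.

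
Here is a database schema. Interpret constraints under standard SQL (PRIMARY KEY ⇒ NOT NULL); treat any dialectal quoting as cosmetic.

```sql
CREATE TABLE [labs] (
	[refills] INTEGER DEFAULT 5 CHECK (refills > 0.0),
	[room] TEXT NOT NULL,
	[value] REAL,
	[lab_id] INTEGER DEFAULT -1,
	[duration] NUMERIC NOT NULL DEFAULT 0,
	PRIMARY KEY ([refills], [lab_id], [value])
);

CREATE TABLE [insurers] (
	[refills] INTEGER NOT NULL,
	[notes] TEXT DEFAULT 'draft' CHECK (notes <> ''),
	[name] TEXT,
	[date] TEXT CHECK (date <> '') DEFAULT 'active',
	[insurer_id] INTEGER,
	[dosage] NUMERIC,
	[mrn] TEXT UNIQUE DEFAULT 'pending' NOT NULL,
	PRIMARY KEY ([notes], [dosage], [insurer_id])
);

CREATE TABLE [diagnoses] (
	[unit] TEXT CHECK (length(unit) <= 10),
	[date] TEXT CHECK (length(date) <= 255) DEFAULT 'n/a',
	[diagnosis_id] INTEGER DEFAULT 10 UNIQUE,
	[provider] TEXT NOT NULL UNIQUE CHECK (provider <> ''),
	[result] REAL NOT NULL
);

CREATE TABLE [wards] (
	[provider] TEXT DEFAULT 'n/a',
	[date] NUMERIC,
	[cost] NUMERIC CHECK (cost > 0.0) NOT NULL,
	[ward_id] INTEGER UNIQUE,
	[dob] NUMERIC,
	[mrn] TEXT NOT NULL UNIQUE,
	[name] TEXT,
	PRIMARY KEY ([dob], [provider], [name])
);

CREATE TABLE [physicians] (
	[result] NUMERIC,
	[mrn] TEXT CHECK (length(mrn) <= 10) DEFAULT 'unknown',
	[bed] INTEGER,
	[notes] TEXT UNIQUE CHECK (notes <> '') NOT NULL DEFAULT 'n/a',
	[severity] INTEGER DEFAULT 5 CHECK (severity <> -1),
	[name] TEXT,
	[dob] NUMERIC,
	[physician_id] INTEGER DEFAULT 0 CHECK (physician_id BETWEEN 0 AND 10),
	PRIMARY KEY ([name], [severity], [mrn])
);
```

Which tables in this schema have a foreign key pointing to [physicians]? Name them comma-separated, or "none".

No REFERENCES clause anywhere in the schema names physicians.

none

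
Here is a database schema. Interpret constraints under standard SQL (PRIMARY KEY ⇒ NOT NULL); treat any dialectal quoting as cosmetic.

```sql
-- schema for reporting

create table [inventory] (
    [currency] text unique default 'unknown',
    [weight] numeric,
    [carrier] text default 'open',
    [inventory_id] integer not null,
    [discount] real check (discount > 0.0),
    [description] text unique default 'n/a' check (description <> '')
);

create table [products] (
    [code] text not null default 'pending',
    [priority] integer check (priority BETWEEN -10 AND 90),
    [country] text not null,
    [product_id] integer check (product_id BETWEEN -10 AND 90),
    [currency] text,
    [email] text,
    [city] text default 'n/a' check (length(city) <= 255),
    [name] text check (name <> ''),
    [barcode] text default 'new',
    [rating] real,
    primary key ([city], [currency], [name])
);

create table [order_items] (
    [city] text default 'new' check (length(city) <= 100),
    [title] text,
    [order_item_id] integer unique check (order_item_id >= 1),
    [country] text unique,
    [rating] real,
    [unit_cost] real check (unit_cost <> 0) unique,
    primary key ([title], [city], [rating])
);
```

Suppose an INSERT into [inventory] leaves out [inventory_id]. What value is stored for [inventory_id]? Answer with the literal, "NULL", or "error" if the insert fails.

inventory_id has no DEFAULT clause.
Omitting it would insert NULL, but it is declared NOT NULL, so the INSERT fails.

error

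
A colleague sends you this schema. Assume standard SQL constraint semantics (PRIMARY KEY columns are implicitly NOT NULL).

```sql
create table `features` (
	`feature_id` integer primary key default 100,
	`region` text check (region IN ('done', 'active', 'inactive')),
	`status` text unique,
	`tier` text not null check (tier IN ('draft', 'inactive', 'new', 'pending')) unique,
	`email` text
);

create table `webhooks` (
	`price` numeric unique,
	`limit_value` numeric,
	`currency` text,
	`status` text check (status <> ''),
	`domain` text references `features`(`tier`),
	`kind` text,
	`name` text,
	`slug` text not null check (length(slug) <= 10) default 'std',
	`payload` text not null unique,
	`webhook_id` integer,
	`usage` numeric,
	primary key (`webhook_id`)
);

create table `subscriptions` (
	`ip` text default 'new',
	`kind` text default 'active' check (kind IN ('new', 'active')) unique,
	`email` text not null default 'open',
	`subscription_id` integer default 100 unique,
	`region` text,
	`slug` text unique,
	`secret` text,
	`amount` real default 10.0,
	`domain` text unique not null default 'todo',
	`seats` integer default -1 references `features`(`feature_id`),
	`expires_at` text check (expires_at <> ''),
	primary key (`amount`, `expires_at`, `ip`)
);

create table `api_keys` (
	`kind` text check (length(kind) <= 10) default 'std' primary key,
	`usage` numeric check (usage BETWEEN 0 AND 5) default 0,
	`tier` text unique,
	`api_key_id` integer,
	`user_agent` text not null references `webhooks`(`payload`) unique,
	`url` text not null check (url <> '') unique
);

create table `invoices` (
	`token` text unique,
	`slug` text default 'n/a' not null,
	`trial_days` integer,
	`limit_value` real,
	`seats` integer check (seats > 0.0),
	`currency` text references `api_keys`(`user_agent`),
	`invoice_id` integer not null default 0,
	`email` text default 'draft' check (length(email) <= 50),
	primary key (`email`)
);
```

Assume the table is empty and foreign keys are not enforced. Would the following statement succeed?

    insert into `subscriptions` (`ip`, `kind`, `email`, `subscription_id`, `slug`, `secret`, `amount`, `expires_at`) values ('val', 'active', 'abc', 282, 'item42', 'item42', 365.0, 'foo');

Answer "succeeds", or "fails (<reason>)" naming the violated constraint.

NOT NULL columns: amount is supplied; domain defaults to 'todo'; email is supplied; expires_at is supplied; ip is supplied.
CHECK constraints: 'active' satisfies (kind IN ('new', 'active')); 'foo' satisfies (expires_at <> '').
No constraint is violated.

succeeds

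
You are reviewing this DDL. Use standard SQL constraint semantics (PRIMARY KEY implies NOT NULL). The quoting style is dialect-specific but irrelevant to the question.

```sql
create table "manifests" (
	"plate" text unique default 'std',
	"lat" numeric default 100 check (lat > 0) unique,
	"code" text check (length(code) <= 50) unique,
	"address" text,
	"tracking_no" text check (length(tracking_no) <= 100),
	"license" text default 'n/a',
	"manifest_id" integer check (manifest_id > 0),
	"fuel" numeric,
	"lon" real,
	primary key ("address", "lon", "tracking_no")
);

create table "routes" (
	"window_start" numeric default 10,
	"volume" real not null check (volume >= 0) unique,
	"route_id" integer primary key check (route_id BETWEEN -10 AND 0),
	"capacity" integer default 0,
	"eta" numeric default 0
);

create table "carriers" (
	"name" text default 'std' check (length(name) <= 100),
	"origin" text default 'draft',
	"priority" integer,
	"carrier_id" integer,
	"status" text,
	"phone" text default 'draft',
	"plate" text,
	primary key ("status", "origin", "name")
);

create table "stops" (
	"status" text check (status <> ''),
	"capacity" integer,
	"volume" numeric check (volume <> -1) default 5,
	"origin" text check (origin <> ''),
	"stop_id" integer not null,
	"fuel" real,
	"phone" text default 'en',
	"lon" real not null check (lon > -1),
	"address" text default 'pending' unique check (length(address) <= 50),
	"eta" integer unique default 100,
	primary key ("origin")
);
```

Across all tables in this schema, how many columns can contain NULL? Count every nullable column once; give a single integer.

manifests: 6 nullable (plate, lat, code, license, manifest_id, fuel — PK (address, lon, tracking_no) and explicit NOT NULL columns excluded).
routes: 3 nullable (window_start, capacity, eta — PK (route_id) and explicit NOT NULL columns excluded).
carriers: 4 nullable (priority, carrier_id, phone, plate — PK (status, origin, name) and explicit NOT NULL columns excluded).
stops: 7 nullable (status, capacity, volume, fuel, phone, address, eta — PK (origin) and explicit NOT NULL columns excluded).
Total: 6 + 3 + 4 + 7 = 20.

20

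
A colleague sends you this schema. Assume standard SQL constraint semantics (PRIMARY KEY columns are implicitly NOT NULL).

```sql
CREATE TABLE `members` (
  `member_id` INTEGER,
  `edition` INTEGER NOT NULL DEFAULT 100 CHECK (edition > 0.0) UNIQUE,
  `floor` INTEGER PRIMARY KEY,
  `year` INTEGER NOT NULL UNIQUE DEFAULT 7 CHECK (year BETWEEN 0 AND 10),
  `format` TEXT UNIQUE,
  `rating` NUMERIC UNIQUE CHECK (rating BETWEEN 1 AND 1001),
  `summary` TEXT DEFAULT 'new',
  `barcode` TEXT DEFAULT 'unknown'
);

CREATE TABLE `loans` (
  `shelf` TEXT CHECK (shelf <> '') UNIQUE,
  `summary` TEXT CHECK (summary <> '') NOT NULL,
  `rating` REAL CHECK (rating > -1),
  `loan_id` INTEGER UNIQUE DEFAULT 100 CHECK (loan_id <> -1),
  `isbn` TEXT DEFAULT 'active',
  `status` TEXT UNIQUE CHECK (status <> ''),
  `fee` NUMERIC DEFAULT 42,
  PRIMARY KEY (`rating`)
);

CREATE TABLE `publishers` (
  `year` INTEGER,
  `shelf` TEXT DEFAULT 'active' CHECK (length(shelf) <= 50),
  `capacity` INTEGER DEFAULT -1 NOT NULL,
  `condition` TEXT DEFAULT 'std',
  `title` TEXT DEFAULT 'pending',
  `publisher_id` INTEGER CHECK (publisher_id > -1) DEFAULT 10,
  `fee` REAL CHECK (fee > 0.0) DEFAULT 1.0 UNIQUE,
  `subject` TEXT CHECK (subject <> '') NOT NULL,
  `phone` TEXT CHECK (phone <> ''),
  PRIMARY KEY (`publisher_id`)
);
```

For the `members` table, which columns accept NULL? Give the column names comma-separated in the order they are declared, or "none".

member_id, format, rating, summary, barcode

- member_id: no NOT NULL constraint applies → nullable.
- edition: declared NOT NULL → not nullable.
- floor: part of the PRIMARY KEY, which implies NOT NULL → not nullable.
- year: declared NOT NULL → not nullable.
- format: UNIQUE does not imply NOT NULL → nullable.
- rating: CHECK does not forbid NULL (a CHECK constraint passes when its expression is NULL) → nullable.
- summary: DEFAULT only fills an omitted column; an explicit NULL is still allowed → nullable.
- barcode: DEFAULT only fills an omitted column; an explicit NULL is still allowed → nullable.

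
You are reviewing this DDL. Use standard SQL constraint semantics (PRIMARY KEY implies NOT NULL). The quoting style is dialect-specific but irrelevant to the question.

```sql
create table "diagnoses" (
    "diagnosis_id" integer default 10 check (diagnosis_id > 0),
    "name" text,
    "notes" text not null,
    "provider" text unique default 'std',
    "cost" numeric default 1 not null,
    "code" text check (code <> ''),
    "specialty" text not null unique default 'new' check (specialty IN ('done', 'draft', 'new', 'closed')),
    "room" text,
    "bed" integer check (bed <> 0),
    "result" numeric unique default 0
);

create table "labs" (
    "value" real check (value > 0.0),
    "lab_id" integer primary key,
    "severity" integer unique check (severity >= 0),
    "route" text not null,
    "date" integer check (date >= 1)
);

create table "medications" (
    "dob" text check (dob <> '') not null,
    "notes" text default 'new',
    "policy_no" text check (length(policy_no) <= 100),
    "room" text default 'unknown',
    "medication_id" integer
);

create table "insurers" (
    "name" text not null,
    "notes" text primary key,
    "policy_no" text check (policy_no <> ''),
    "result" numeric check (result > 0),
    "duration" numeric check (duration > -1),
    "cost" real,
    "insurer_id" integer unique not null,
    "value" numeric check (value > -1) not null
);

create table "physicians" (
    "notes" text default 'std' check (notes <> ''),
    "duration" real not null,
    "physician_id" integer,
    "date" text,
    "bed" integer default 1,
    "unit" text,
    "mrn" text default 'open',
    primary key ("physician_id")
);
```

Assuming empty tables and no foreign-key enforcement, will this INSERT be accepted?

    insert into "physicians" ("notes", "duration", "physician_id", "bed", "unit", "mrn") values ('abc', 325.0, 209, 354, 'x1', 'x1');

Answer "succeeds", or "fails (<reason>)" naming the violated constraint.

succeeds

NOT NULL columns: duration is supplied; physician_id is supplied.
CHECK constraints: 'abc' satisfies (notes <> '').
No constraint is violated.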